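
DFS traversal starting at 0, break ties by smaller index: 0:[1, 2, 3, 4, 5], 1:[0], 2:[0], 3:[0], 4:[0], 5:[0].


DFS stack-based: start with [0]
Visit order: [0, 1, 2, 3, 4, 5]


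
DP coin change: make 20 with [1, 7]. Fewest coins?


dp[0]=0; dp[i]=1+min(dp[i-c] for c in coins)
...dp[15]=3, dp[16]=4, dp[17]=5, dp[18]=6, dp[19]=7, dp[20]=8
Minimum coins for 20 = 8


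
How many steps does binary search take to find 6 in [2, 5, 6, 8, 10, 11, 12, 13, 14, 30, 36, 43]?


Search for 6:
[0,11] mid=5 arr[5]=11
[0,4] mid=2 arr[2]=6
Total: 2 comparisons


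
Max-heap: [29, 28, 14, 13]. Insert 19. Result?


Append 19: [29, 28, 14, 13, 19]
Bubble up: no swaps needed
Result: [29, 28, 14, 13, 19]


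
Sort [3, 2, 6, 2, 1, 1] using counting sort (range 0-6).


Count array: [0, 2, 2, 1, 0, 0, 1]
Reconstruct: [1, 1, 2, 2, 3, 6]


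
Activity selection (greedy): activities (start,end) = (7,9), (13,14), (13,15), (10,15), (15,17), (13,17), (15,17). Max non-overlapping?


Greedy: pick earliest-ending, then skip overlaps.
Selected (3 activities): [(7, 9), (13, 14), (15, 17)]


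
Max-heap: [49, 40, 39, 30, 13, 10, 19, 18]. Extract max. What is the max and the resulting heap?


Max = 49
Replace root with last, heapify down
Resulting heap: [40, 30, 39, 18, 13, 10, 19]


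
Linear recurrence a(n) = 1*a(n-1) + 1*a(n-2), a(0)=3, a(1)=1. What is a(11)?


Build bottom-up:
...a(9)=97, a(10)=157, a(11)=1*157+1*97=254


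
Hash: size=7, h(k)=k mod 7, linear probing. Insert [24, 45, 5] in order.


Insertions: 24->slot 3; 45->slot 4; 5->slot 5
Table: [None, None, None, 24, 45, 5, None]


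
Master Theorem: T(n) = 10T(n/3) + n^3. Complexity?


a=10, b=3, c=3. log_3(10)=2.096 < c=3. Case 3: O(n^c) = O(n^3)
Complexity: O(n^3)


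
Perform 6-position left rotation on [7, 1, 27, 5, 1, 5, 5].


Left rotate by 6: [5, 7, 1, 27, 5, 1, 5]


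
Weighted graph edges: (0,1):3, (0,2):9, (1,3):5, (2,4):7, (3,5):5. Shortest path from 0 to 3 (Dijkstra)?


Dijkstra from 0:
Distances: {0: 0, 1: 3, 2: 9, 3: 8, 4: 16, 5: 13}
Shortest distance to 3 = 8, path = [0, 1, 3]


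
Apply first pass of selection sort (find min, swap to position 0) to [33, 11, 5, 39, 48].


After one pass: [5, 11, 33, 39, 48]


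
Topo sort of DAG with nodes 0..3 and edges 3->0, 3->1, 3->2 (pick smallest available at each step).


Kahn's algorithm, process smallest node first
Order: [3, 0, 1, 2]


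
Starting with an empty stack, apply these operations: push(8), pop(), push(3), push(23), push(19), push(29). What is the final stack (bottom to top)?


push(8) -> [8]
pop() returns 8 -> []
push(3) -> [3]
push(23) -> [3, 23]
push(19) -> [3, 23, 19]
push(29) -> [3, 23, 19, 29]
Final stack (bottom to top): [3, 23, 19, 29]


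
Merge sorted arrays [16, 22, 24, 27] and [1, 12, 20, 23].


Compare heads, take smaller each step.
Merged: [1, 12, 16, 20, 22, 23, 24, 27]


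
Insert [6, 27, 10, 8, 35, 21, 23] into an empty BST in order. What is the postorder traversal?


Root = 6; build tree by BST insertion.
Postorder traversal: [8, 23, 21, 10, 35, 27, 6]


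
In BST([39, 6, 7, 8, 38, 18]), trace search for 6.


BST root = 39
Search for 6: compare at each node
Path: [39, 6]


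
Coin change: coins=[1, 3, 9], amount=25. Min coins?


dp[0]=0; dp[i]=1+min(dp[i-c] for c in coins)
...dp[20]=4, dp[21]=3, dp[22]=4, dp[23]=5, dp[24]=4, dp[25]=5
Minimum coins for 25 = 5


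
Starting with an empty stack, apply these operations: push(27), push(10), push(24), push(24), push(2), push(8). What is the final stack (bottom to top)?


push(27) -> [27]
push(10) -> [27, 10]
push(24) -> [27, 10, 24]
push(24) -> [27, 10, 24, 24]
push(2) -> [27, 10, 24, 24, 2]
push(8) -> [27, 10, 24, 24, 2, 8]
Final stack (bottom to top): [27, 10, 24, 24, 2, 8]


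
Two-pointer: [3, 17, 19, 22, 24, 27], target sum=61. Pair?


Two pointers: lo=0, hi=5
No pair sums to 61


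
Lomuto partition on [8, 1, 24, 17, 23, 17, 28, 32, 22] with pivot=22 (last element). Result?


Elements <= 22 go left of pivot.
Result: [8, 1, 17, 17, 22, 24, 28, 32, 23], pivot at index 4


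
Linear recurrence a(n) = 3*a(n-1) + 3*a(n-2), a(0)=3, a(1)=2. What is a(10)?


Build bottom-up:
...a(8)=40743, a(9)=154467, a(10)=3*154467+3*40743=585630


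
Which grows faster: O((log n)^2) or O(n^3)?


polylogarithmic grows slower than cubic
O((log n)^2) is asymptotically smaller; O(n^3) grows faster


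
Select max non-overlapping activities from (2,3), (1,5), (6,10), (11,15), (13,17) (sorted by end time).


Greedy: pick earliest-ending, then skip overlaps.
Selected (3 activities): [(2, 3), (6, 10), (11, 15)]


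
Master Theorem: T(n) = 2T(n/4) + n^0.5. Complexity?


a=2, b=4, c=0.5. log_4(2)=0.5 = c=0.5. Case 2: O(n^c log n) = O(sqrt(n) log n)
Complexity: O(sqrt(n) log n)


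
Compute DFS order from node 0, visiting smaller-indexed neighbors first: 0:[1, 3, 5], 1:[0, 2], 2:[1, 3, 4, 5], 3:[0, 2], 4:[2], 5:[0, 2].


DFS stack-based: start with [0]
Visit order: [0, 1, 2, 3, 4, 5]


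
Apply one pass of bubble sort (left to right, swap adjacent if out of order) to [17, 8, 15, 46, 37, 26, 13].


After one pass: [8, 15, 17, 37, 26, 13, 46]


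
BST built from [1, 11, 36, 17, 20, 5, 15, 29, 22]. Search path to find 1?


BST root = 1
Search for 1: compare at each node
Path: [1]


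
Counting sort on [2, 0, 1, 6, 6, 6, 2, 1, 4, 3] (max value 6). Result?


Count array: [1, 2, 2, 1, 1, 0, 3]
Reconstruct: [0, 1, 1, 2, 2, 3, 4, 6, 6, 6]


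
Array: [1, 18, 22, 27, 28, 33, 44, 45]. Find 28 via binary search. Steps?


Search for 28:
[0,7] mid=3 arr[3]=27
[4,7] mid=5 arr[5]=33
[4,4] mid=4 arr[4]=28
Total: 3 comparisons


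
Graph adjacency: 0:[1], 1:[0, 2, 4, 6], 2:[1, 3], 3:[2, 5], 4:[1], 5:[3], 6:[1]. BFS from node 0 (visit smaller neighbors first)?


BFS queue: start with [0]
Visit order: [0, 1, 2, 4, 6, 3, 5]


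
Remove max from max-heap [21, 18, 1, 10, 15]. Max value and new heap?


Max = 21
Replace root with last, heapify down
Resulting heap: [18, 15, 1, 10]


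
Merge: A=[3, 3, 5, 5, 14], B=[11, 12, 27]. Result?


Compare heads, take smaller each step.
Merged: [3, 3, 5, 5, 11, 12, 14, 27]


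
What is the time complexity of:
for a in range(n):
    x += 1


Per nesting level: O(n) = O(n)
Complexity: O(n)


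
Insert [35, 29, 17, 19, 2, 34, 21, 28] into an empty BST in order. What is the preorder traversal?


Root = 35; build tree by BST insertion.
Preorder traversal: [35, 29, 17, 2, 19, 21, 28, 34]


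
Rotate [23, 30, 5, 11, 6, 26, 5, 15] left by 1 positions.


Left rotate by 1: [30, 5, 11, 6, 26, 5, 15, 23]


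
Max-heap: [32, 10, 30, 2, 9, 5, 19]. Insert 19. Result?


Append 19: [32, 10, 30, 2, 9, 5, 19, 19]
Bubble up: swap idx 7(19) with idx 3(2); swap idx 3(19) with idx 1(10)
Result: [32, 19, 30, 10, 9, 5, 19, 2]


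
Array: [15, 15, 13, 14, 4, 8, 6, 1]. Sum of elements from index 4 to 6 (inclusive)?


Prefix sums: [0, 15, 30, 43, 57, 61, 69, 75, 76]
Sum[4..6] = prefix[7] - prefix[4] = 75 - 57 = 18


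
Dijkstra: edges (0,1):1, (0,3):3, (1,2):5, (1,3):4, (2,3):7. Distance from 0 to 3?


Dijkstra from 0:
Distances: {0: 0, 1: 1, 2: 6, 3: 3}
Shortest distance to 3 = 3, path = [0, 3]


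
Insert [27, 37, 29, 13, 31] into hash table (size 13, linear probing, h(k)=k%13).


Insertions: 27->slot 1; 37->slot 11; 29->slot 3; 13->slot 0; 31->slot 5
Table: [13, 27, None, 29, None, 31, None, None, None, None, None, 37, None]


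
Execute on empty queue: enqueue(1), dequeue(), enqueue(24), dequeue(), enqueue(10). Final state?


enqueue(1) -> [1]
dequeue() returns 1 -> []
enqueue(24) -> [24]
dequeue() returns 24 -> []
enqueue(10) -> [10]
Final queue (front to back): [10]


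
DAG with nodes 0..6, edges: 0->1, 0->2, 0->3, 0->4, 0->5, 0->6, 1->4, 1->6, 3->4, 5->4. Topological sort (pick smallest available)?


Kahn's algorithm, process smallest node first
Order: [0, 1, 2, 3, 5, 4, 6]


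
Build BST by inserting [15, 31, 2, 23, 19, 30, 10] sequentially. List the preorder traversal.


Root = 15; build tree by BST insertion.
Preorder traversal: [15, 2, 10, 31, 23, 19, 30]


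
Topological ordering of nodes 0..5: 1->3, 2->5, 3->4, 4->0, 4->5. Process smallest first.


Kahn's algorithm, process smallest node first
Order: [1, 2, 3, 4, 0, 5]


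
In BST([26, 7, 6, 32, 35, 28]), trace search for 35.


BST root = 26
Search for 35: compare at each node
Path: [26, 32, 35]


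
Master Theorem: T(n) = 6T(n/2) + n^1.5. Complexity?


a=6, b=2, c=1.5. log_2(6)=2.585 > c=1.5. Case 1: O(n^log_b(a)) = O(n^2.585)
Complexity: O(n^2.585)


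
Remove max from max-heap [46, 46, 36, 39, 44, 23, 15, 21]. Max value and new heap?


Max = 46
Replace root with last, heapify down
Resulting heap: [46, 44, 36, 39, 21, 23, 15]


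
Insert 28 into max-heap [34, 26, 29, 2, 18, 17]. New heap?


Append 28: [34, 26, 29, 2, 18, 17, 28]
Bubble up: no swaps needed
Result: [34, 26, 29, 2, 18, 17, 28]


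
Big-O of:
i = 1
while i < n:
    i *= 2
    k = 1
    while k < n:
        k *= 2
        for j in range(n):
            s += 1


Per nesting level: O(log n) * O(log n) * O(n) = O(n (log n)^2)
Complexity: O(n (log n)^2)


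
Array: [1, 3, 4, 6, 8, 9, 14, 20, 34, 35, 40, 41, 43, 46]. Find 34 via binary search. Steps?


Search for 34:
[0,13] mid=6 arr[6]=14
[7,13] mid=10 arr[10]=40
[7,9] mid=8 arr[8]=34
Total: 3 comparisons


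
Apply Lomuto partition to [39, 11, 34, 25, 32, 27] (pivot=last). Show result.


Elements <= 27 go left of pivot.
Result: [11, 25, 27, 39, 32, 34], pivot at index 2


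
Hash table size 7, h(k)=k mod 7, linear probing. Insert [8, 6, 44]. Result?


Insertions: 8->slot 1; 6->slot 6; 44->slot 2
Table: [None, 8, 44, None, None, None, 6]


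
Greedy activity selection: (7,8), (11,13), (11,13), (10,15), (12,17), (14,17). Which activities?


Greedy: pick earliest-ending, then skip overlaps.
Selected (3 activities): [(7, 8), (11, 13), (14, 17)]


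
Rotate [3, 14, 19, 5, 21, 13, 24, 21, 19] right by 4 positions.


Right rotate by 4: [13, 24, 21, 19, 3, 14, 19, 5, 21]


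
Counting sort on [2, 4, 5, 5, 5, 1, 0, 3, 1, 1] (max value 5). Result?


Count array: [1, 3, 1, 1, 1, 3]
Reconstruct: [0, 1, 1, 1, 2, 3, 4, 5, 5, 5]


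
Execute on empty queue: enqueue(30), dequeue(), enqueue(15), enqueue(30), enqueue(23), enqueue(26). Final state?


enqueue(30) -> [30]
dequeue() returns 30 -> []
enqueue(15) -> [15]
enqueue(30) -> [15, 30]
enqueue(23) -> [15, 30, 23]
enqueue(26) -> [15, 30, 23, 26]
Final queue (front to back): [15, 30, 23, 26]


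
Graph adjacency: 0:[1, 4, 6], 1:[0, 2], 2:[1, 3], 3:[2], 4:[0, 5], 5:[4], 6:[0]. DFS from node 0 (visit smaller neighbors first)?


DFS stack-based: start with [0]
Visit order: [0, 1, 2, 3, 4, 5, 6]


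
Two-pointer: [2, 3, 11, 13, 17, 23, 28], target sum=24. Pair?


Two pointers: lo=0, hi=6
Found pair: (11, 13) summing to 24


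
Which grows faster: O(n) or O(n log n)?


linear grows slower than linearithmic
O(n) is asymptotically smaller; O(n log n) grows faster


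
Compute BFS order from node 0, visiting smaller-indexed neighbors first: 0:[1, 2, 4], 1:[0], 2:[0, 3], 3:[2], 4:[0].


BFS queue: start with [0]
Visit order: [0, 1, 2, 4, 3]


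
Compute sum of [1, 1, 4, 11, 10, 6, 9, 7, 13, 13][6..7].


Prefix sums: [0, 1, 2, 6, 17, 27, 33, 42, 49, 62, 75]
Sum[6..7] = prefix[8] - prefix[6] = 49 - 33 = 16


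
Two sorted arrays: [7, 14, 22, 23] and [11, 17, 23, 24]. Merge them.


Compare heads, take smaller each step.
Merged: [7, 11, 14, 17, 22, 23, 23, 24]


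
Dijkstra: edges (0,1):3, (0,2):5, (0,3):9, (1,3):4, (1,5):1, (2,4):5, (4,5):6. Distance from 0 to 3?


Dijkstra from 0:
Distances: {0: 0, 1: 3, 2: 5, 3: 7, 4: 10, 5: 4}
Shortest distance to 3 = 7, path = [0, 1, 3]


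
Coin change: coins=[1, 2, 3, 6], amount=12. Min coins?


dp[0]=0; dp[i]=1+min(dp[i-c] for c in coins)
...dp[7]=2, dp[8]=2, dp[9]=2, dp[10]=3, dp[11]=3, dp[12]=2
Minimum coins for 12 = 2


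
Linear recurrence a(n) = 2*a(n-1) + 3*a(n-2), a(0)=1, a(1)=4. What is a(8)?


Build bottom-up:
...a(6)=911, a(7)=2734, a(8)=2*2734+3*911=8201


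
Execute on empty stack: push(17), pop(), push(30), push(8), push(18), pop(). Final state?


push(17) -> [17]
pop() returns 17 -> []
push(30) -> [30]
push(8) -> [30, 8]
push(18) -> [30, 8, 18]
pop() returns 18 -> [30, 8]
Final stack (bottom to top): [30, 8]


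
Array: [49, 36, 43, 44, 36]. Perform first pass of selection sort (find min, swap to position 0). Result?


After one pass: [36, 49, 43, 44, 36]


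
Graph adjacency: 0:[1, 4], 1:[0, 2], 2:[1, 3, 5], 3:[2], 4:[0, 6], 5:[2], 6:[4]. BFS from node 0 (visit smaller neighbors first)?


BFS queue: start with [0]
Visit order: [0, 1, 4, 2, 6, 3, 5]


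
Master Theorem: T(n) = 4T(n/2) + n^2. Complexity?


a=4, b=2, c=2. log_2(4)=2 = c=2. Case 2: O(n^c log n) = O(n^2 log n)
Complexity: O(n^2 log n)


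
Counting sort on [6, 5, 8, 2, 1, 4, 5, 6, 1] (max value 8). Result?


Count array: [0, 2, 1, 0, 1, 2, 2, 0, 1]
Reconstruct: [1, 1, 2, 4, 5, 5, 6, 6, 8]


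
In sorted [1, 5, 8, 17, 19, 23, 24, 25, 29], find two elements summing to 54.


Two pointers: lo=0, hi=8
Found pair: (25, 29) summing to 54


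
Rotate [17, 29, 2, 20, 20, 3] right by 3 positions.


Right rotate by 3: [20, 20, 3, 17, 29, 2]


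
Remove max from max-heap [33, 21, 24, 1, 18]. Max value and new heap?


Max = 33
Replace root with last, heapify down
Resulting heap: [24, 21, 18, 1]


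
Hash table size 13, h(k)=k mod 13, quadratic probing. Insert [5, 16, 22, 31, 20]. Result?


Insertions: 5->slot 5; 16->slot 3; 22->slot 9; 31->slot 6; 20->slot 7
Table: [None, None, None, 16, None, 5, 31, 20, None, 22, None, None, None]


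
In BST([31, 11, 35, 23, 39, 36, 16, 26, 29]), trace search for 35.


BST root = 31
Search for 35: compare at each node
Path: [31, 35]


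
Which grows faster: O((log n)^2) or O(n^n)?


polylogarithmic grows slower than n^n
O((log n)^2) is asymptotically smaller; O(n^n) grows faster


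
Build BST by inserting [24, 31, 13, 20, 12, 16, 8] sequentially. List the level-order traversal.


Root = 24; build tree by BST insertion.
Level-Order traversal: [24, 13, 31, 12, 20, 8, 16]


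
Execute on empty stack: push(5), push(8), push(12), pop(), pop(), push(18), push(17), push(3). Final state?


push(5) -> [5]
push(8) -> [5, 8]
push(12) -> [5, 8, 12]
pop() returns 12 -> [5, 8]
pop() returns 8 -> [5]
push(18) -> [5, 18]
push(17) -> [5, 18, 17]
push(3) -> [5, 18, 17, 3]
Final stack (bottom to top): [5, 18, 17, 3]


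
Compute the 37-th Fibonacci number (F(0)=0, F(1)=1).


F(n)=F(n-1)+F(n-2)
...F(35)=9227465, F(36)=14930352, F(37)=24157817


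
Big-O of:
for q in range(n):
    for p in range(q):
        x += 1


Per nesting level: O(n) * O(n) [triangular over q] = O(n^2)
Complexity: O(n^2)


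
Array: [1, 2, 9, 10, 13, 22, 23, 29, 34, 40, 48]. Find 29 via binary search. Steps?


Search for 29:
[0,10] mid=5 arr[5]=22
[6,10] mid=8 arr[8]=34
[6,7] mid=6 arr[6]=23
[7,7] mid=7 arr[7]=29
Total: 4 comparisons


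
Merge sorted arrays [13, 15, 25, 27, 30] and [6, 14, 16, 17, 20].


Compare heads, take smaller each step.
Merged: [6, 13, 14, 15, 16, 17, 20, 25, 27, 30]


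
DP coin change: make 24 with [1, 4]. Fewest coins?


dp[0]=0; dp[i]=1+min(dp[i-c] for c in coins)
...dp[19]=7, dp[20]=5, dp[21]=6, dp[22]=7, dp[23]=8, dp[24]=6
Minimum coins for 24 = 6


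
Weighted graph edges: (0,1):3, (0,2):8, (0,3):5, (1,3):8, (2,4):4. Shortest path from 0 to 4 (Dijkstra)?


Dijkstra from 0:
Distances: {0: 0, 1: 3, 2: 8, 3: 5, 4: 12}
Shortest distance to 4 = 12, path = [0, 2, 4]


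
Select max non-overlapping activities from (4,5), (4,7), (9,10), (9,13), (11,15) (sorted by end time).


Greedy: pick earliest-ending, then skip overlaps.
Selected (3 activities): [(4, 5), (9, 10), (11, 15)]


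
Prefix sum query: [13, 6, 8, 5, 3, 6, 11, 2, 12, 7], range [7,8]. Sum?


Prefix sums: [0, 13, 19, 27, 32, 35, 41, 52, 54, 66, 73]
Sum[7..8] = prefix[9] - prefix[7] = 66 - 52 = 14


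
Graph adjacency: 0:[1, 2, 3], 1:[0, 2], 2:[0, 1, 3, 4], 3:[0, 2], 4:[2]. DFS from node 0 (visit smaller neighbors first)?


DFS stack-based: start with [0]
Visit order: [0, 1, 2, 3, 4]


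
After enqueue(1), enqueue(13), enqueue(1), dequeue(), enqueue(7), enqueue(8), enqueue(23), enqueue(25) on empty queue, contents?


enqueue(1) -> [1]
enqueue(13) -> [1, 13]
enqueue(1) -> [1, 13, 1]
dequeue() returns 1 -> [13, 1]
enqueue(7) -> [13, 1, 7]
enqueue(8) -> [13, 1, 7, 8]
enqueue(23) -> [13, 1, 7, 8, 23]
enqueue(25) -> [13, 1, 7, 8, 23, 25]
Final queue (front to back): [13, 1, 7, 8, 23, 25]


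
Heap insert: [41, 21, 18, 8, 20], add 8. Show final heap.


Append 8: [41, 21, 18, 8, 20, 8]
Bubble up: no swaps needed
Result: [41, 21, 18, 8, 20, 8]


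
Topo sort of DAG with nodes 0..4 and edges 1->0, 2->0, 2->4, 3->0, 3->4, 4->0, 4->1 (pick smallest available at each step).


Kahn's algorithm, process smallest node first
Order: [2, 3, 4, 1, 0]


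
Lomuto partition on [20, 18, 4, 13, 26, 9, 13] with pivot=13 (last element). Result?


Elements <= 13 go left of pivot.
Result: [4, 13, 9, 13, 26, 20, 18], pivot at index 3


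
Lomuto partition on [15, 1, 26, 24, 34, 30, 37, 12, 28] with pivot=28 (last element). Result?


Elements <= 28 go left of pivot.
Result: [15, 1, 26, 24, 12, 28, 37, 34, 30], pivot at index 5


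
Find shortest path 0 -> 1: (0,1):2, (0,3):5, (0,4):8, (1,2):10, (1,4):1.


Dijkstra from 0:
Distances: {0: 0, 1: 2, 2: 12, 3: 5, 4: 3}
Shortest distance to 1 = 2, path = [0, 1]


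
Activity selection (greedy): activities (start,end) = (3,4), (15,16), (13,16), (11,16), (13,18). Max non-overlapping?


Greedy: pick earliest-ending, then skip overlaps.
Selected (2 activities): [(3, 4), (15, 16)]


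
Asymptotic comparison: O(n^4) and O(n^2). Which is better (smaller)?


quadratic grows slower than quartic
O(n^2) is asymptotically smaller; O(n^4) grows faster


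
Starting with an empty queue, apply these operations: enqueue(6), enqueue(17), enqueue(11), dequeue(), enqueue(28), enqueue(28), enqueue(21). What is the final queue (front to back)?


enqueue(6) -> [6]
enqueue(17) -> [6, 17]
enqueue(11) -> [6, 17, 11]
dequeue() returns 6 -> [17, 11]
enqueue(28) -> [17, 11, 28]
enqueue(28) -> [17, 11, 28, 28]
enqueue(21) -> [17, 11, 28, 28, 21]
Final queue (front to back): [17, 11, 28, 28, 21]


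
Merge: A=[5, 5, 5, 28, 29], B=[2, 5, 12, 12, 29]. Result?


Compare heads, take smaller each step.
Merged: [2, 5, 5, 5, 5, 12, 12, 28, 29, 29]


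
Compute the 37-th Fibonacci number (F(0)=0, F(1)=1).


F(n)=F(n-1)+F(n-2)
...F(35)=9227465, F(36)=14930352, F(37)=24157817


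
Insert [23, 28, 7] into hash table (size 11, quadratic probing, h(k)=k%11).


Insertions: 23->slot 1; 28->slot 6; 7->slot 7
Table: [None, 23, None, None, None, None, 28, 7, None, None, None]


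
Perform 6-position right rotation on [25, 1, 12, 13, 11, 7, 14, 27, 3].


Right rotate by 6: [13, 11, 7, 14, 27, 3, 25, 1, 12]


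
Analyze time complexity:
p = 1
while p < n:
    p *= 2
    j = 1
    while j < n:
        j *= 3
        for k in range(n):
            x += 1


Per nesting level: O(log n) * O(log n) * O(n) = O(n (log n)^2)
Complexity: O(n (log n)^2)


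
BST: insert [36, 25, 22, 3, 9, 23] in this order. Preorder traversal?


Root = 36; build tree by BST insertion.
Preorder traversal: [36, 25, 22, 3, 9, 23]


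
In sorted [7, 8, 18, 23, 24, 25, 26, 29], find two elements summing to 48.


Two pointers: lo=0, hi=7
Found pair: (23, 25) summing to 48


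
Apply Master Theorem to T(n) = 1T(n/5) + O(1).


a=1, b=5, c=0. log_5(1)=0 = c=0. Case 2: O(n^c log n) = O(log n)
Complexity: O(log n)


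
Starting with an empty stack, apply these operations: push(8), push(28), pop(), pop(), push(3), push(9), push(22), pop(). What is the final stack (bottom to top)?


push(8) -> [8]
push(28) -> [8, 28]
pop() returns 28 -> [8]
pop() returns 8 -> []
push(3) -> [3]
push(9) -> [3, 9]
push(22) -> [3, 9, 22]
pop() returns 22 -> [3, 9]
Final stack (bottom to top): [3, 9]


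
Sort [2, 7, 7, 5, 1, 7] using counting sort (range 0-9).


Count array: [0, 1, 1, 0, 0, 1, 0, 3, 0, 0]
Reconstruct: [1, 2, 5, 7, 7, 7]


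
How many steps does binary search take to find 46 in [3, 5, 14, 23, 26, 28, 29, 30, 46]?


Search for 46:
[0,8] mid=4 arr[4]=26
[5,8] mid=6 arr[6]=29
[7,8] mid=7 arr[7]=30
[8,8] mid=8 arr[8]=46
Total: 4 comparisons


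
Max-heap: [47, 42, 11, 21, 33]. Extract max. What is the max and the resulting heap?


Max = 47
Replace root with last, heapify down
Resulting heap: [42, 33, 11, 21]


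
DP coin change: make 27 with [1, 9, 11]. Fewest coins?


dp[0]=0; dp[i]=1+min(dp[i-c] for c in coins)
...dp[22]=2, dp[23]=3, dp[24]=4, dp[25]=5, dp[26]=6, dp[27]=3
Minimum coins for 27 = 3


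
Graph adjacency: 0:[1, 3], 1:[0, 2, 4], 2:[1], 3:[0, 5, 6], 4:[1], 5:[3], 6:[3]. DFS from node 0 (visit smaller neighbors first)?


DFS stack-based: start with [0]
Visit order: [0, 1, 2, 4, 3, 5, 6]


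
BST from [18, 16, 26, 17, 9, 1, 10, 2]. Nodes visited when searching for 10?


BST root = 18
Search for 10: compare at each node
Path: [18, 16, 9, 10]


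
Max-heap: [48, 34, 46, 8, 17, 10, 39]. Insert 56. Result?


Append 56: [48, 34, 46, 8, 17, 10, 39, 56]
Bubble up: swap idx 7(56) with idx 3(8); swap idx 3(56) with idx 1(34); swap idx 1(56) with idx 0(48)
Result: [56, 48, 46, 34, 17, 10, 39, 8]


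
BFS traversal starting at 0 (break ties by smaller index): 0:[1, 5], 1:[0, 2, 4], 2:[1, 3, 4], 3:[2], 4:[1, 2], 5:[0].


BFS queue: start with [0]
Visit order: [0, 1, 5, 2, 4, 3]


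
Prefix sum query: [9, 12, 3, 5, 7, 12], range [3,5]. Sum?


Prefix sums: [0, 9, 21, 24, 29, 36, 48]
Sum[3..5] = prefix[6] - prefix[3] = 48 - 24 = 24


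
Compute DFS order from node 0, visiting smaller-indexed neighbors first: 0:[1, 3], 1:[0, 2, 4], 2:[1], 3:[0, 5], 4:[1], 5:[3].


DFS stack-based: start with [0]
Visit order: [0, 1, 2, 4, 3, 5]


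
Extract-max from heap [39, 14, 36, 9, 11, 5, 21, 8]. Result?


Max = 39
Replace root with last, heapify down
Resulting heap: [36, 14, 21, 9, 11, 5, 8]


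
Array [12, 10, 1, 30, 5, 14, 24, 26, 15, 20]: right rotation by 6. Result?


Right rotate by 6: [5, 14, 24, 26, 15, 20, 12, 10, 1, 30]


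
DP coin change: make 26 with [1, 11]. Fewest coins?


dp[0]=0; dp[i]=1+min(dp[i-c] for c in coins)
...dp[21]=11, dp[22]=2, dp[23]=3, dp[24]=4, dp[25]=5, dp[26]=6
Minimum coins for 26 = 6


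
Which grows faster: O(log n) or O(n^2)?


logarithmic grows slower than quadratic
O(log n) is asymptotically smaller; O(n^2) grows faster


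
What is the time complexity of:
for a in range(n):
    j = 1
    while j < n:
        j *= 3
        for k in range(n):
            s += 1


Per nesting level: O(n) * O(log n) * O(n) = O(n^2 log n)
Complexity: O(n^2 log n)


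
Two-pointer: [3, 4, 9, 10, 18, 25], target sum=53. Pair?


Two pointers: lo=0, hi=5
No pair sums to 53


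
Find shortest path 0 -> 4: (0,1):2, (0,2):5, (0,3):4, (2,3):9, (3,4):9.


Dijkstra from 0:
Distances: {0: 0, 1: 2, 2: 5, 3: 4, 4: 13}
Shortest distance to 4 = 13, path = [0, 3, 4]


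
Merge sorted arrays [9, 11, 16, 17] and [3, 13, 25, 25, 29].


Compare heads, take smaller each step.
Merged: [3, 9, 11, 13, 16, 17, 25, 25, 29]


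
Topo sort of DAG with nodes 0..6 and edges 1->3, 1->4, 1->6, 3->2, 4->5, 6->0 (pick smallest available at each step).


Kahn's algorithm, process smallest node first
Order: [1, 3, 2, 4, 5, 6, 0]


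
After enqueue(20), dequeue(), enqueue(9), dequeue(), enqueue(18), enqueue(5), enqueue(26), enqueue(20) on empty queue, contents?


enqueue(20) -> [20]
dequeue() returns 20 -> []
enqueue(9) -> [9]
dequeue() returns 9 -> []
enqueue(18) -> [18]
enqueue(5) -> [18, 5]
enqueue(26) -> [18, 5, 26]
enqueue(20) -> [18, 5, 26, 20]
Final queue (front to back): [18, 5, 26, 20]


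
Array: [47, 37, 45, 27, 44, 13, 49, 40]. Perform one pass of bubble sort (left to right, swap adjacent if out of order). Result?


After one pass: [37, 45, 27, 44, 13, 47, 40, 49]


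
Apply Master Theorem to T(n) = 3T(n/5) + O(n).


a=3, b=5, c=1. log_5(3)=0.683 < c=1. Case 3: O(n^c) = O(n)
Complexity: O(n)


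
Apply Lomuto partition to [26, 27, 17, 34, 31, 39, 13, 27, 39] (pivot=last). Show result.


Elements <= 39 go left of pivot.
Result: [26, 27, 17, 34, 31, 39, 13, 27, 39], pivot at index 8


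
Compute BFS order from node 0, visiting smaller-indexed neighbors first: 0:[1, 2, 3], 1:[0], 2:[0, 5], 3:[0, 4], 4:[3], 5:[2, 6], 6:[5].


BFS queue: start with [0]
Visit order: [0, 1, 2, 3, 5, 4, 6]


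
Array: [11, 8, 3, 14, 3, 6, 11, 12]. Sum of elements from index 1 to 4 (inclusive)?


Prefix sums: [0, 11, 19, 22, 36, 39, 45, 56, 68]
Sum[1..4] = prefix[5] - prefix[1] = 39 - 11 = 28


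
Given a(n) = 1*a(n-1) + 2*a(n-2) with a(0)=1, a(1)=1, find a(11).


Build bottom-up:
...a(9)=341, a(10)=683, a(11)=1*683+2*341=1365


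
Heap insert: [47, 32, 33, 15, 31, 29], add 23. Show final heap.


Append 23: [47, 32, 33, 15, 31, 29, 23]
Bubble up: no swaps needed
Result: [47, 32, 33, 15, 31, 29, 23]


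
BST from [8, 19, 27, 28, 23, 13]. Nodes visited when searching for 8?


BST root = 8
Search for 8: compare at each node
Path: [8]


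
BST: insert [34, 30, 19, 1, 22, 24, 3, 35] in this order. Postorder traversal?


Root = 34; build tree by BST insertion.
Postorder traversal: [3, 1, 24, 22, 19, 30, 35, 34]


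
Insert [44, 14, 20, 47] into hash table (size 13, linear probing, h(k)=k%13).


Insertions: 44->slot 5; 14->slot 1; 20->slot 7; 47->slot 8
Table: [None, 14, None, None, None, 44, None, 20, 47, None, None, None, None]


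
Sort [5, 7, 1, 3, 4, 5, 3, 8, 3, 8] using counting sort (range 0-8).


Count array: [0, 1, 0, 3, 1, 2, 0, 1, 2]
Reconstruct: [1, 3, 3, 3, 4, 5, 5, 7, 8, 8]


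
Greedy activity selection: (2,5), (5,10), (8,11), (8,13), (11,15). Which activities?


Greedy: pick earliest-ending, then skip overlaps.
Selected (3 activities): [(2, 5), (5, 10), (11, 15)]


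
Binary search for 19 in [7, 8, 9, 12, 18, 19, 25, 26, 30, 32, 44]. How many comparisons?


Search for 19:
[0,10] mid=5 arr[5]=19
Total: 1 comparisons


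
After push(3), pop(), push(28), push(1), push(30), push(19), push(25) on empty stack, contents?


push(3) -> [3]
pop() returns 3 -> []
push(28) -> [28]
push(1) -> [28, 1]
push(30) -> [28, 1, 30]
push(19) -> [28, 1, 30, 19]
push(25) -> [28, 1, 30, 19, 25]
Final stack (bottom to top): [28, 1, 30, 19, 25]


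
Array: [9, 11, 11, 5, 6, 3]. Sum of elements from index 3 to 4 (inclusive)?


Prefix sums: [0, 9, 20, 31, 36, 42, 45]
Sum[3..4] = prefix[5] - prefix[3] = 42 - 31 = 11


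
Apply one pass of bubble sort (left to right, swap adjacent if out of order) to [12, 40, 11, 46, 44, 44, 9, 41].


After one pass: [12, 11, 40, 44, 44, 9, 41, 46]


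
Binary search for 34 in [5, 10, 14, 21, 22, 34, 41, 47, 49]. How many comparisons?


Search for 34:
[0,8] mid=4 arr[4]=22
[5,8] mid=6 arr[6]=41
[5,5] mid=5 arr[5]=34
Total: 3 comparisons


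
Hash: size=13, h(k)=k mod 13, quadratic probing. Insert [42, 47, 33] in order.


Insertions: 42->slot 3; 47->slot 8; 33->slot 7
Table: [None, None, None, 42, None, None, None, 33, 47, None, None, None, None]


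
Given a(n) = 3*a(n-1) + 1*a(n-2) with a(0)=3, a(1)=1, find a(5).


Build bottom-up:
...a(3)=19, a(4)=63, a(5)=3*63+1*19=208


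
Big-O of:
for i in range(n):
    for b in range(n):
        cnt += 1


Per nesting level: O(n) * O(n) = O(n^2)
Complexity: O(n^2)


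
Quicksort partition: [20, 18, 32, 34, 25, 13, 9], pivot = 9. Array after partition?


Elements <= 9 go left of pivot.
Result: [9, 18, 32, 34, 25, 13, 20], pivot at index 0


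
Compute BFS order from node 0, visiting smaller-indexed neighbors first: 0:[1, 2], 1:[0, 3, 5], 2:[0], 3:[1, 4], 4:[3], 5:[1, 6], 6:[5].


BFS queue: start with [0]
Visit order: [0, 1, 2, 3, 5, 4, 6]


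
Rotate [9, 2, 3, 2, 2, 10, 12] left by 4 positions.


Left rotate by 4: [2, 10, 12, 9, 2, 3, 2]


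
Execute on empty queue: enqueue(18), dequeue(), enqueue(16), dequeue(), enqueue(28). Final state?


enqueue(18) -> [18]
dequeue() returns 18 -> []
enqueue(16) -> [16]
dequeue() returns 16 -> []
enqueue(28) -> [28]
Final queue (front to back): [28]


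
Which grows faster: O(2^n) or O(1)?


constant grows slower than exponential
O(1) is asymptotically smaller; O(2^n) grows faster


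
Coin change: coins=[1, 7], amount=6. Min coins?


dp[0]=0; dp[i]=1+min(dp[i-c] for c in coins)
...dp[1]=1, dp[2]=2, dp[3]=3, dp[4]=4, dp[5]=5, dp[6]=6
Minimum coins for 6 = 6


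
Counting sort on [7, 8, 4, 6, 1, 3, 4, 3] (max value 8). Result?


Count array: [0, 1, 0, 2, 2, 0, 1, 1, 1]
Reconstruct: [1, 3, 3, 4, 4, 6, 7, 8]


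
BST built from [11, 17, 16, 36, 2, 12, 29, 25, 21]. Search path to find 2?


BST root = 11
Search for 2: compare at each node
Path: [11, 2]


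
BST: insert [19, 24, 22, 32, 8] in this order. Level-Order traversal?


Root = 19; build tree by BST insertion.
Level-Order traversal: [19, 8, 24, 22, 32]


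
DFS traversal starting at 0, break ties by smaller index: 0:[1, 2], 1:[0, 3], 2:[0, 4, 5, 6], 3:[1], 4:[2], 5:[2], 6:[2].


DFS stack-based: start with [0]
Visit order: [0, 1, 3, 2, 4, 5, 6]


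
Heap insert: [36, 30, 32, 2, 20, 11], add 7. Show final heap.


Append 7: [36, 30, 32, 2, 20, 11, 7]
Bubble up: no swaps needed
Result: [36, 30, 32, 2, 20, 11, 7]


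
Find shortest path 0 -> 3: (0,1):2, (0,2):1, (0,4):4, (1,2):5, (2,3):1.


Dijkstra from 0:
Distances: {0: 0, 1: 2, 2: 1, 3: 2, 4: 4}
Shortest distance to 3 = 2, path = [0, 2, 3]


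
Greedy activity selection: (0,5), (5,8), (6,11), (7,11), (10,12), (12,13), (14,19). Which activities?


Greedy: pick earliest-ending, then skip overlaps.
Selected (5 activities): [(0, 5), (5, 8), (10, 12), (12, 13), (14, 19)]


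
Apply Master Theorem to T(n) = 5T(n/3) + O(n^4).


a=5, b=3, c=4. log_3(5)=1.465 < c=4. Case 3: O(n^c) = O(n^4)
Complexity: O(n^4)


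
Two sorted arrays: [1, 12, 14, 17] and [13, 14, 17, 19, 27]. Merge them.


Compare heads, take smaller each step.
Merged: [1, 12, 13, 14, 14, 17, 17, 19, 27]


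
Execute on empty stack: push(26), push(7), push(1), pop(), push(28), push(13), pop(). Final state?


push(26) -> [26]
push(7) -> [26, 7]
push(1) -> [26, 7, 1]
pop() returns 1 -> [26, 7]
push(28) -> [26, 7, 28]
push(13) -> [26, 7, 28, 13]
pop() returns 13 -> [26, 7, 28]
Final stack (bottom to top): [26, 7, 28]


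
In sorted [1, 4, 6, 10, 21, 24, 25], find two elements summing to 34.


Two pointers: lo=0, hi=6
Found pair: (10, 24) summing to 34


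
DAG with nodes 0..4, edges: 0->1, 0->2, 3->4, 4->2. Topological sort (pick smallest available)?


Kahn's algorithm, process smallest node first
Order: [0, 1, 3, 4, 2]


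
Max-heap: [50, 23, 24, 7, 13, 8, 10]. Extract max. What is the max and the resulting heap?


Max = 50
Replace root with last, heapify down
Resulting heap: [24, 23, 10, 7, 13, 8]


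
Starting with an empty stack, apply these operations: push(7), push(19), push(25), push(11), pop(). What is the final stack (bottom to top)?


push(7) -> [7]
push(19) -> [7, 19]
push(25) -> [7, 19, 25]
push(11) -> [7, 19, 25, 11]
pop() returns 11 -> [7, 19, 25]
Final stack (bottom to top): [7, 19, 25]


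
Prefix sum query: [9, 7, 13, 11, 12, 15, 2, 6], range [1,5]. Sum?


Prefix sums: [0, 9, 16, 29, 40, 52, 67, 69, 75]
Sum[1..5] = prefix[6] - prefix[1] = 67 - 9 = 58


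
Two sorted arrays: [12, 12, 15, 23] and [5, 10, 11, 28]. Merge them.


Compare heads, take smaller each step.
Merged: [5, 10, 11, 12, 12, 15, 23, 28]


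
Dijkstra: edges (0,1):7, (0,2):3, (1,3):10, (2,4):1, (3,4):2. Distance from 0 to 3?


Dijkstra from 0:
Distances: {0: 0, 1: 7, 2: 3, 3: 6, 4: 4}
Shortest distance to 3 = 6, path = [0, 2, 4, 3]


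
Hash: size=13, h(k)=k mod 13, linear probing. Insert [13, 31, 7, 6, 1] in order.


Insertions: 13->slot 0; 31->slot 5; 7->slot 7; 6->slot 6; 1->slot 1
Table: [13, 1, None, None, None, 31, 6, 7, None, None, None, None, None]


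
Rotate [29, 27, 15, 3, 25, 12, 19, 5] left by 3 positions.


Left rotate by 3: [3, 25, 12, 19, 5, 29, 27, 15]


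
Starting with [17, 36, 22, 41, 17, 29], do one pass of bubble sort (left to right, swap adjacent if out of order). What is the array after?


After one pass: [17, 22, 36, 17, 29, 41]


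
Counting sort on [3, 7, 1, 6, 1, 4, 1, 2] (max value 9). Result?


Count array: [0, 3, 1, 1, 1, 0, 1, 1, 0, 0]
Reconstruct: [1, 1, 1, 2, 3, 4, 6, 7]


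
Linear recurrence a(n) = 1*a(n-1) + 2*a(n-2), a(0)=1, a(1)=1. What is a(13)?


Build bottom-up:
...a(11)=1365, a(12)=2731, a(13)=1*2731+2*1365=5461


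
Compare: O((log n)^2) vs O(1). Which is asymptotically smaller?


constant grows slower than polylogarithmic
O(1) is asymptotically smaller; O((log n)^2) grows faster


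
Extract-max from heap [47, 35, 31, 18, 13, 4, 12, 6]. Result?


Max = 47
Replace root with last, heapify down
Resulting heap: [35, 18, 31, 6, 13, 4, 12]


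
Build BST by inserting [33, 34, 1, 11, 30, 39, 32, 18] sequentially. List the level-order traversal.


Root = 33; build tree by BST insertion.
Level-Order traversal: [33, 1, 34, 11, 39, 30, 18, 32]


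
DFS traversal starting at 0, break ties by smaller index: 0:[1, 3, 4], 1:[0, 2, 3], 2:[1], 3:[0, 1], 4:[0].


DFS stack-based: start with [0]
Visit order: [0, 1, 2, 3, 4]


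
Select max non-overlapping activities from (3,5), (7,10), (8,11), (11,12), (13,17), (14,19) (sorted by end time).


Greedy: pick earliest-ending, then skip overlaps.
Selected (4 activities): [(3, 5), (7, 10), (11, 12), (13, 17)]


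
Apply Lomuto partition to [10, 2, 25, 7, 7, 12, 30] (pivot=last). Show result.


Elements <= 30 go left of pivot.
Result: [10, 2, 25, 7, 7, 12, 30], pivot at index 6


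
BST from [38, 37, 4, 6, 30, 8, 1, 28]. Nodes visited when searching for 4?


BST root = 38
Search for 4: compare at each node
Path: [38, 37, 4]


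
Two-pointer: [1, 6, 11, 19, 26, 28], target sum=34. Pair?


Two pointers: lo=0, hi=5
Found pair: (6, 28) summing to 34


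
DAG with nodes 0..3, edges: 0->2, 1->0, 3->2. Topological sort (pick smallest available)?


Kahn's algorithm, process smallest node first
Order: [1, 0, 3, 2]


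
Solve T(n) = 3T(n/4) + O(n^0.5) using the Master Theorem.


a=3, b=4, c=0.5. log_4(3)=0.792 > c=0.5. Case 1: O(n^log_b(a)) = O(n^0.792)
Complexity: O(n^0.792)


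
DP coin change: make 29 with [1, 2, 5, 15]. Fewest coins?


dp[0]=0; dp[i]=1+min(dp[i-c] for c in coins)
...dp[24]=4, dp[25]=3, dp[26]=4, dp[27]=4, dp[28]=5, dp[29]=5
Minimum coins for 29 = 5


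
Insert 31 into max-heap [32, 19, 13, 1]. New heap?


Append 31: [32, 19, 13, 1, 31]
Bubble up: swap idx 4(31) with idx 1(19)
Result: [32, 31, 13, 1, 19]


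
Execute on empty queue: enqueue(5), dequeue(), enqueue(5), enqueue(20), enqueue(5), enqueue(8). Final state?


enqueue(5) -> [5]
dequeue() returns 5 -> []
enqueue(5) -> [5]
enqueue(20) -> [5, 20]
enqueue(5) -> [5, 20, 5]
enqueue(8) -> [5, 20, 5, 8]
Final queue (front to back): [5, 20, 5, 8]


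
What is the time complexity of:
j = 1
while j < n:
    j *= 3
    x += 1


Per nesting level: O(log n) = O(log n)
Complexity: O(log n)


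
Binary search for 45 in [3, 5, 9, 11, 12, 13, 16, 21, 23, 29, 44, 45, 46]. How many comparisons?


Search for 45:
[0,12] mid=6 arr[6]=16
[7,12] mid=9 arr[9]=29
[10,12] mid=11 arr[11]=45
Total: 3 comparisons


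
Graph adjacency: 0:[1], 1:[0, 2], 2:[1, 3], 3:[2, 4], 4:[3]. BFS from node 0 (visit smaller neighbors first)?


BFS queue: start with [0]
Visit order: [0, 1, 2, 3, 4]


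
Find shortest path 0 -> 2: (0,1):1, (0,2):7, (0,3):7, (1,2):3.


Dijkstra from 0:
Distances: {0: 0, 1: 1, 2: 4, 3: 7}
Shortest distance to 2 = 4, path = [0, 1, 2]


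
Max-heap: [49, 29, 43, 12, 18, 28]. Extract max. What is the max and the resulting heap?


Max = 49
Replace root with last, heapify down
Resulting heap: [43, 29, 28, 12, 18]


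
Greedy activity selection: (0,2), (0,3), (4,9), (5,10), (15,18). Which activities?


Greedy: pick earliest-ending, then skip overlaps.
Selected (3 activities): [(0, 2), (4, 9), (15, 18)]


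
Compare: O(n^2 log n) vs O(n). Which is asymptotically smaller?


linear grows slower than n^2 log n
O(n) is asymptotically smaller; O(n^2 log n) grows faster


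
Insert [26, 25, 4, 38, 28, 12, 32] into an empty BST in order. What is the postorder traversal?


Root = 26; build tree by BST insertion.
Postorder traversal: [12, 4, 25, 32, 28, 38, 26]


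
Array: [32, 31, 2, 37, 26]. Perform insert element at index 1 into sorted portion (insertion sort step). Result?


After one pass: [31, 32, 2, 37, 26]


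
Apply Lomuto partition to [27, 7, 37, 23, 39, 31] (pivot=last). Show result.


Elements <= 31 go left of pivot.
Result: [27, 7, 23, 31, 39, 37], pivot at index 3


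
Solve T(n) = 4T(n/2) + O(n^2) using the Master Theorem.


a=4, b=2, c=2. log_2(4)=2 = c=2. Case 2: O(n^c log n) = O(n^2 log n)
Complexity: O(n^2 log n)


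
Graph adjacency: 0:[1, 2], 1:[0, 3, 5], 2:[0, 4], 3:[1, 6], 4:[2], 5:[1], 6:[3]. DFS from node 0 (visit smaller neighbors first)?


DFS stack-based: start with [0]
Visit order: [0, 1, 3, 6, 5, 2, 4]


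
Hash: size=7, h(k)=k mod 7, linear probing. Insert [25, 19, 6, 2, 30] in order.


Insertions: 25->slot 4; 19->slot 5; 6->slot 6; 2->slot 2; 30->slot 3
Table: [None, None, 2, 30, 25, 19, 6]


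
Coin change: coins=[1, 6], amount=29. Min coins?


dp[0]=0; dp[i]=1+min(dp[i-c] for c in coins)
...dp[24]=4, dp[25]=5, dp[26]=6, dp[27]=7, dp[28]=8, dp[29]=9
Minimum coins for 29 = 9


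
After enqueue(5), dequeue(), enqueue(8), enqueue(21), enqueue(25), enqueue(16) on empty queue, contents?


enqueue(5) -> [5]
dequeue() returns 5 -> []
enqueue(8) -> [8]
enqueue(21) -> [8, 21]
enqueue(25) -> [8, 21, 25]
enqueue(16) -> [8, 21, 25, 16]
Final queue (front to back): [8, 21, 25, 16]


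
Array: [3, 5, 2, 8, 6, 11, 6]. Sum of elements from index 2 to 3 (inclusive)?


Prefix sums: [0, 3, 8, 10, 18, 24, 35, 41]
Sum[2..3] = prefix[4] - prefix[2] = 18 - 8 = 10


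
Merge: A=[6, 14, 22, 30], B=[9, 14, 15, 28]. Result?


Compare heads, take smaller each step.
Merged: [6, 9, 14, 14, 15, 22, 28, 30]


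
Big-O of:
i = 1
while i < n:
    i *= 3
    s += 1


Per nesting level: O(log n) = O(log n)
Complexity: O(log n)


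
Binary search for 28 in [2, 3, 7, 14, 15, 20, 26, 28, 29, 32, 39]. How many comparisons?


Search for 28:
[0,10] mid=5 arr[5]=20
[6,10] mid=8 arr[8]=29
[6,7] mid=6 arr[6]=26
[7,7] mid=7 arr[7]=28
Total: 4 comparisons


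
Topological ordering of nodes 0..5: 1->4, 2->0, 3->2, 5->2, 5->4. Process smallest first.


Kahn's algorithm, process smallest node first
Order: [1, 3, 5, 2, 0, 4]


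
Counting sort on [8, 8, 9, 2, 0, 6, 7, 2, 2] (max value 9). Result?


Count array: [1, 0, 3, 0, 0, 0, 1, 1, 2, 1]
Reconstruct: [0, 2, 2, 2, 6, 7, 8, 8, 9]


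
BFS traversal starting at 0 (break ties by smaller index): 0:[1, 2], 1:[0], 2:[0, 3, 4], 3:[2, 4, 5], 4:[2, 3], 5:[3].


BFS queue: start with [0]
Visit order: [0, 1, 2, 3, 4, 5]
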